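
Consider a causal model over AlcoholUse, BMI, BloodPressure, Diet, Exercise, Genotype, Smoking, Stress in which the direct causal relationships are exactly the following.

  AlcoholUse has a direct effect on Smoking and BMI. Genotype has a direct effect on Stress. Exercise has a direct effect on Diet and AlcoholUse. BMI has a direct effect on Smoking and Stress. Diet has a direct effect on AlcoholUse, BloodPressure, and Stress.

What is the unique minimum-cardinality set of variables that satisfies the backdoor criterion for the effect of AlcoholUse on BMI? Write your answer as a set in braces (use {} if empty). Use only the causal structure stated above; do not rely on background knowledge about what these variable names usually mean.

Variables eligible for adjustment (non-descendants of AlcoholUse, excluding AlcoholUse and BMI): {BloodPressure, Diet, Exercise, Genotype}.
Backdoor paths from AlcoholUse to BMI:
  P1: AlcoholUse <- Exercise -> Diet -> Stress <- BMI
  P2: AlcoholUse <- Diet -> Stress <- BMI
Each backdoor path contains an unconditioned collider, so every path is already blocked with the empty conditioning set:
  P1: blocked at collider Stress (neither it nor any descendant is in the conditioning set).
  P2: blocked at collider Stress (neither it nor any descendant is in the conditioning set).
The empty set is therefore the unique smallest valid set.

{}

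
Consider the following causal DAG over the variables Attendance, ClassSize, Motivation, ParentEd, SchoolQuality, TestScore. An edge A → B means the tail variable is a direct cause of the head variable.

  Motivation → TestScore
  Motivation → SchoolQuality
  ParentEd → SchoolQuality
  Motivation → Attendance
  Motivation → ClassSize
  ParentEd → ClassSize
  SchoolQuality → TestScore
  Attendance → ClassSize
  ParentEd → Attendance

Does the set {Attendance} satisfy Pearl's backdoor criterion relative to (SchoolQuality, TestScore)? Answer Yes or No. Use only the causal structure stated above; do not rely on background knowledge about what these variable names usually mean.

Backdoor paths from SchoolQuality to TestScore (paths whose first edge points into SchoolQuality):
  P1: SchoolQuality <- Motivation -> TestScore
  P2: SchoolQuality <- ParentEd -> Attendance <- Motivation -> TestScore
  P3: SchoolQuality <- ParentEd -> Attendance -> ClassSize <- Motivation -> TestScore
  P4: SchoolQuality <- ParentEd -> ClassSize <- Motivation -> TestScore
  P5: SchoolQuality <- ParentEd -> ClassSize <- Attendance <- Motivation -> TestScore
Condition 1 (no descendant of SchoolQuality in the set): holds — descendants of SchoolQuality are {TestScore}; none are in {Attendance}.
Condition 2 (every backdoor path blocked by {Attendance}):
  P1: open — no interior node is in the conditioning set.
  P2: open — collider(s) Attendance are conditioned on (or have a conditioned descendant) and no non-collider on the path is in the set.
  P3: blocked at chain node Attendance ∈ conditioning set.
  P4: blocked at collider ClassSize (neither it nor any descendant is in the conditioning set).
  P5: blocked at collider ClassSize (neither it nor any descendant is in the conditioning set).
{Attendance} does not satisfy the backdoor criterion.

No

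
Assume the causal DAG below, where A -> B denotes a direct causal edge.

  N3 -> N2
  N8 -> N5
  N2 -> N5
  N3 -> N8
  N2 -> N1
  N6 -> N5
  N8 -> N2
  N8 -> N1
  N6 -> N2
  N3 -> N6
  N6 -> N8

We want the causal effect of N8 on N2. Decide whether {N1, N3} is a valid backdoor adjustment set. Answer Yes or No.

Backdoor paths from N8 to N2 (paths whose first edge points into N8):
  P1: N8 <- N3 -> N6 -> N2
  P2: N8 <- N3 -> N6 -> N5 <- N2
  P3: N8 <- N3 -> N2
  P4: N8 <- N6 <- N3 -> N2
  P5: N8 <- N6 -> N2
  P6: N8 <- N6 -> N5 <- N2
Condition 1 (no descendant of N8 in the set): FAILS — N1 is a descendant of N8.
Condition 2 (every backdoor path blocked by {N1, N3}):
  P1: blocked at fork node N3 ∈ conditioning set.
  P2: blocked at fork node N3 ∈ conditioning set.
  P3: blocked at fork node N3 ∈ conditioning set.
  P4: blocked at fork node N3 ∈ conditioning set.
  P5: open — no interior node is in the conditioning set.
  P6: blocked at collider N5 (neither it nor any descendant is in the conditioning set).
{N1, N3} does not satisfy the backdoor criterion.

No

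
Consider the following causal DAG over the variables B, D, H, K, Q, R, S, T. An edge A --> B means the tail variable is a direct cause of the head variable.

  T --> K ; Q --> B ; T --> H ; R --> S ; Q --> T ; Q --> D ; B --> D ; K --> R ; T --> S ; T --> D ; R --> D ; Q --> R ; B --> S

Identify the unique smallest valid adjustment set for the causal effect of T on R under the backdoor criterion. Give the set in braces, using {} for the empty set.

{Q}

Variables eligible for adjustment (non-descendants of T, excluding T and R): {B, Q}.
Backdoor paths from T to R:
  P1: T <- Q -> R
  P2: T <- Q -> B -> D <- R
  P3: T <- Q -> B -> S <- R
  P4: T <- Q -> D <- R
  P5: T <- Q -> D <- B -> S <- R
The empty set is not sufficient: P1 (T <- Q -> R) has no collider blocking it and no conditioned non-collider, so it is open.
Try {Q}:
  P1: blocked at fork node Q ∈ conditioning set.
  P2: blocked at fork node Q ∈ conditioning set.
  P3: blocked at fork node Q ∈ conditioning set.
  P4: blocked at fork node Q ∈ conditioning set.
  P5: blocked at fork node Q ∈ conditioning set.
{Q} contains no descendant of T and blocks every backdoor path.
No other singleton works — e.g. {B} leaves P1 open — so {Q} is the unique smallest valid adjustment set.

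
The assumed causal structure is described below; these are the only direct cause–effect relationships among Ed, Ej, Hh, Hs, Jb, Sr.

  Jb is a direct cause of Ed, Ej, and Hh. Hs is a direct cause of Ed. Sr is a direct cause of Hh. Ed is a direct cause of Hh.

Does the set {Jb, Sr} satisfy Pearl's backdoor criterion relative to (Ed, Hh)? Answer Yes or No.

Backdoor paths from Ed to Hh (paths whose first edge points into Ed):
  P1: Ed <- Jb -> Hh
Condition 1 (no descendant of Ed in the set): holds — descendants of Ed are {Hh}; none are in {Jb, Sr}.
Condition 2 (every backdoor path blocked by {Jb, Sr}):
  P1: blocked at fork node Jb ∈ conditioning set.
{Jb, Sr} satisfies the backdoor criterion.

Yes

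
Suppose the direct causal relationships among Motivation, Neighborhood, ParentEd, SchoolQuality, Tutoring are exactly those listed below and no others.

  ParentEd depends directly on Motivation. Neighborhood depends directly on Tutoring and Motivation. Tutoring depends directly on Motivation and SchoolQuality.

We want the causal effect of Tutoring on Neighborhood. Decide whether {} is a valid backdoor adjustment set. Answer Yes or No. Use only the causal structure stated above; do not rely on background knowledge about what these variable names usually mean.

Backdoor paths from Tutoring to Neighborhood (paths whose first edge points into Tutoring):
  P1: Tutoring <- Motivation -> Neighborhood
Condition 1 (no descendant of Tutoring in the set): holds — descendants of Tutoring are {Neighborhood}; none are in {}.
Condition 2 (every backdoor path blocked by {}):
  P1: open — no interior node is in the conditioning set.
{} does not satisfy the backdoor criterion.

No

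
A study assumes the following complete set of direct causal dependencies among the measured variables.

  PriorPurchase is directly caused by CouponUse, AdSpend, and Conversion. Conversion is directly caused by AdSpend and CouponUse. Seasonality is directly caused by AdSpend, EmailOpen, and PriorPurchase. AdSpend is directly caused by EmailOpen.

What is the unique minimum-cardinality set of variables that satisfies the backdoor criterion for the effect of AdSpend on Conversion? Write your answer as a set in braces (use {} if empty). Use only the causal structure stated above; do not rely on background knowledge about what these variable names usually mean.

Variables eligible for adjustment (non-descendants of AdSpend, excluding AdSpend and Conversion): {CouponUse, EmailOpen}.
Backdoor paths from AdSpend to Conversion:
  P1: AdSpend <- EmailOpen -> Seasonality <- PriorPurchase <- CouponUse -> Conversion
  P2: AdSpend <- EmailOpen -> Seasonality <- PriorPurchase <- Conversion
Each backdoor path contains an unconditioned collider, so every path is already blocked with the empty conditioning set:
  P1: blocked at collider Seasonality (neither it nor any descendant is in the conditioning set).
  P2: blocked at collider Seasonality (neither it nor any descendant is in the conditioning set).
The empty set is therefore the unique smallest valid set.

{}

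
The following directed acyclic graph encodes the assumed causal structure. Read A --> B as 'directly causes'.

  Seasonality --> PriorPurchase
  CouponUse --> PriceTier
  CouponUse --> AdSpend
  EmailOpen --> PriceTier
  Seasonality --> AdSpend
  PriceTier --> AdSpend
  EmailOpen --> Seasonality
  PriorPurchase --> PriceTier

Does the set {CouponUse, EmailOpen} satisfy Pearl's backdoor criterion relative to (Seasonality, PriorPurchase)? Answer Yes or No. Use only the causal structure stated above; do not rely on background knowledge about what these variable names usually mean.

Yes

Backdoor paths from Seasonality to PriorPurchase (paths whose first edge points into Seasonality):
  P1: Seasonality <- EmailOpen -> PriceTier <- PriorPurchase
Condition 1 (no descendant of Seasonality in the set): holds — descendants of Seasonality are {AdSpend, PriceTier, PriorPurchase}; none are in {CouponUse, EmailOpen}.
Condition 2 (every backdoor path blocked by {CouponUse, EmailOpen}):
  P1: blocked at fork node EmailOpen ∈ conditioning set.
{CouponUse, EmailOpen} satisfies the backdoor criterion.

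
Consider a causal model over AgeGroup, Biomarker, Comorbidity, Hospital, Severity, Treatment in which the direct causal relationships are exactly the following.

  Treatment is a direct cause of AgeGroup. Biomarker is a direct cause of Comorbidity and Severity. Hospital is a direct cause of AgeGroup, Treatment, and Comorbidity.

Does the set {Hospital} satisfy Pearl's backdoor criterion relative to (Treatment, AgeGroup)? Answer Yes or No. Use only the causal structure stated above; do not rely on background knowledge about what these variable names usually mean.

Backdoor paths from Treatment to AgeGroup (paths whose first edge points into Treatment):
  P1: Treatment <- Hospital -> AgeGroup
Condition 1 (no descendant of Treatment in the set): holds — descendants of Treatment are {AgeGroup}; none are in {Hospital}.
Condition 2 (every backdoor path blocked by {Hospital}):
  P1: blocked at fork node Hospital ∈ conditioning set.
{Hospital} satisfies the backdoor criterion.

Yes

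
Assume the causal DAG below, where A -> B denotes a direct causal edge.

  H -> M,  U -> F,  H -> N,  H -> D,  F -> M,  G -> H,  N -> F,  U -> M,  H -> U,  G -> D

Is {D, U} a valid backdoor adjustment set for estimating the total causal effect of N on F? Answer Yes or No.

Yes

Backdoor paths from N to F (paths whose first edge points into N):
  P1: N <- H -> U -> F
  P2: N <- H -> U -> M <- F
  P3: N <- H -> M <- U -> F
  P4: N <- H -> M <- F
Condition 1 (no descendant of N in the set): holds — descendants of N are {F, M}; none are in {D, U}.
Condition 2 (every backdoor path blocked by {D, U}):
  P1: blocked at chain node U ∈ conditioning set.
  P2: blocked at chain node U ∈ conditioning set.
  P3: blocked at collider M (neither it nor any descendant is in the conditioning set).
  P4: blocked at collider M (neither it nor any descendant is in the conditioning set).
{D, U} satisfies the backdoor criterion.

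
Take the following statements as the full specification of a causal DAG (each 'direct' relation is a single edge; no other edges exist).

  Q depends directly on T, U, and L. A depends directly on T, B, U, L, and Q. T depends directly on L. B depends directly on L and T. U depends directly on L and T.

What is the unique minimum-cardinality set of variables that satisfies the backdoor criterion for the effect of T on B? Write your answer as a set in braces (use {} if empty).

{L}

Variables eligible for adjustment (non-descendants of T, excluding T and B): {L}.
Backdoor paths from T to B:
  P1: T <- L -> B
  P2: T <- L -> U -> Q -> A <- B
  P3: T <- L -> U -> A <- B
  P4: T <- L -> Q <- U -> A <- B
  P5: T <- L -> Q -> A <- B
  P6: T <- L -> A <- B
The empty set is not sufficient: P1 (T <- L -> B) has no collider blocking it and no conditioned non-collider, so it is open.
Try {L}:
  P1: blocked at fork node L ∈ conditioning set.
  P2: blocked at fork node L ∈ conditioning set.
  P3: blocked at fork node L ∈ conditioning set.
  P4: blocked at fork node L ∈ conditioning set.
  P5: blocked at fork node L ∈ conditioning set.
  P6: blocked at fork node L ∈ conditioning set.
{L} contains no descendant of T and blocks every backdoor path.
{L} is the unique smallest valid adjustment set.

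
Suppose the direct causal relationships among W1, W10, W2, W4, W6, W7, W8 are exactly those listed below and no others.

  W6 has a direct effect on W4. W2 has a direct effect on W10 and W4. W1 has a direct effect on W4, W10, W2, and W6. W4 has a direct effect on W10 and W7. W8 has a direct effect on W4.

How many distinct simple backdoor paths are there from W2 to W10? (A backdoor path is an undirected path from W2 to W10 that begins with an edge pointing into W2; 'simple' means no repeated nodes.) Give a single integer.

3

A backdoor path from W2 to W10 is any simple undirected path whose first edge points into W2 (i.e. leaves W2 via a parent).
Parents of W2: {W1}.
Enumerating:
  P1: W2 <- W1 -> W6 -> W4 -> W10
  P2: W2 <- W1 -> W4 -> W10
  P3: W2 <- W1 -> W10
That exhausts the simple backdoor paths. Count: 3.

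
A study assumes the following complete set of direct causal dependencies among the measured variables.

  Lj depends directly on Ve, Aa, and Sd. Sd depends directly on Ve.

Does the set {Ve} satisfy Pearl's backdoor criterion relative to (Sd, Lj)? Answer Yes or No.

Backdoor paths from Sd to Lj (paths whose first edge points into Sd):
  P1: Sd <- Ve -> Lj
Condition 1 (no descendant of Sd in the set): holds — descendants of Sd are {Lj}; none are in {Ve}.
Condition 2 (every backdoor path blocked by {Ve}):
  P1: blocked at fork node Ve ∈ conditioning set.
{Ve} satisfies the backdoor criterion.

Yes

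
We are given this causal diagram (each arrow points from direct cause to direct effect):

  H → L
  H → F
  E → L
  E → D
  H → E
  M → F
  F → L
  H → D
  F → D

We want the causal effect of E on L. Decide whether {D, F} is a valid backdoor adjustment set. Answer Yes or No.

Backdoor paths from E to L (paths whose first edge points into E):
  P1: E <- H -> F -> L
  P2: E <- H -> D <- F -> L
  P3: E <- H -> L
Condition 1 (no descendant of E in the set): FAILS — D is a descendant of E.
Condition 2 (every backdoor path blocked by {D, F}):
  P1: blocked at chain node F ∈ conditioning set.
  P2: blocked at fork node F ∈ conditioning set.
  P3: open — no interior node is in the conditioning set.
{D, F} does not satisfy the backdoor criterion.

No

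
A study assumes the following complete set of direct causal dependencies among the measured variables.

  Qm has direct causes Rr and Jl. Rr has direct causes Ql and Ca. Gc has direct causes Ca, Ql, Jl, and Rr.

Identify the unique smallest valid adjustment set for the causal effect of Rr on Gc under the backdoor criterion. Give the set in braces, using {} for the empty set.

{Ca, Ql}

Variables eligible for adjustment (non-descendants of Rr, excluding Rr and Gc): {Ca, Jl, Ql}.
Backdoor paths from Rr to Gc:
  P1: Rr <- Ql -> Gc
  P2: Rr <- Ca -> Gc
The empty set is not sufficient: P1 (Rr <- Ql -> Gc) has no collider blocking it and no conditioned non-collider, so it is open.
Try {Ca, Ql}:
  P1: blocked at fork node Ql ∈ conditioning set.
  P2: blocked at fork node Ca ∈ conditioning set.
{Ca, Ql} contains no descendant of Rr and blocks every backdoor path.
Every element of {Ca, Ql} is needed (dropping Ca leaves P2 open; dropping Ql leaves P1 open), so no proper subset is valid.
Among all size-2 subsets of the eligible variables, only {Ca, Ql} blocks every backdoor path, so it is the unique smallest valid adjustment set.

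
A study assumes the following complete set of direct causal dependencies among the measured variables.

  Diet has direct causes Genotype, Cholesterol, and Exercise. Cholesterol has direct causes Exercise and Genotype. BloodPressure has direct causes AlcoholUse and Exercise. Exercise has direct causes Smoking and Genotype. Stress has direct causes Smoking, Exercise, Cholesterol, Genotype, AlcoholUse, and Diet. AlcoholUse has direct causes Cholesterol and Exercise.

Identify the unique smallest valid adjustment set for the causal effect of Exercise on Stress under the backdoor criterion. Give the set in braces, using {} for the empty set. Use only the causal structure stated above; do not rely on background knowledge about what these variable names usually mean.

{Genotype, Smoking}

Variables eligible for adjustment (non-descendants of Exercise, excluding Exercise and Stress): {Genotype, Smoking}.
Backdoor paths from Exercise to Stress:
  P1: Exercise <- Genotype -> Cholesterol -> Diet -> Stress
  P2: Exercise <- Genotype -> Cholesterol -> AlcoholUse -> Stress
  P3: Exercise <- Genotype -> Cholesterol -> Stress
  P4: Exercise <- Genotype -> Diet <- Cholesterol -> AlcoholUse -> Stress
  P5: Exercise <- Genotype -> Diet <- Cholesterol -> Stress
  P6: Exercise <- Genotype -> Diet -> Stress
  P7: Exercise <- Genotype -> Stress
  P8: Exercise <- Smoking -> Stress
The empty set is not sufficient: P1 (Exercise <- Genotype -> Cholesterol -> Diet -> Stress) has no collider blocking it and no conditioned non-collider, so it is open.
Try {Genotype, Smoking}:
  P1: blocked at fork node Genotype ∈ conditioning set.
  P2: blocked at fork node Genotype ∈ conditioning set.
  P3: blocked at fork node Genotype ∈ conditioning set.
  P4: blocked at fork node Genotype ∈ conditioning set.
  P5: blocked at fork node Genotype ∈ conditioning set.
  P6: blocked at fork node Genotype ∈ conditioning set.
  P7: blocked at fork node Genotype ∈ conditioning set.
  P8: blocked at fork node Smoking ∈ conditioning set.
{Genotype, Smoking} contains no descendant of Exercise and blocks every backdoor path.
Every element of {Genotype, Smoking} is needed (dropping Genotype leaves P1 open; dropping Smoking leaves P8 open), so no proper subset is valid.
Among all size-2 subsets of the eligible variables, only {Genotype, Smoking} blocks every backdoor path, so it is the unique smallest valid adjustment set.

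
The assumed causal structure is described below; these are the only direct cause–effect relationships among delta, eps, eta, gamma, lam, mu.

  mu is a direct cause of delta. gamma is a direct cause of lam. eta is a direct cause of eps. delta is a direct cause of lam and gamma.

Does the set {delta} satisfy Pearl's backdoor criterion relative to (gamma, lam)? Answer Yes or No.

Backdoor paths from gamma to lam (paths whose first edge points into gamma):
  P1: gamma <- delta -> lam
Condition 1 (no descendant of gamma in the set): holds — descendants of gamma are {lam}; none are in {delta}.
Condition 2 (every backdoor path blocked by {delta}):
  P1: blocked at fork node delta ∈ conditioning set.
{delta} satisfies the backdoor criterion.

Yes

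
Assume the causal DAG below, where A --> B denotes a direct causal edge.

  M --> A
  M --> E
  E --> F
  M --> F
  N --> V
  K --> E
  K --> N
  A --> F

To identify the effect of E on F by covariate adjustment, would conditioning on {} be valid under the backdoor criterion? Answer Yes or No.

No

Backdoor paths from E to F (paths whose first edge points into E):
  P1: E <- M -> A -> F
  P2: E <- M -> F
Condition 1 (no descendant of E in the set): holds — descendants of E are {F}; none are in {}.
Condition 2 (every backdoor path blocked by {}):
  P1: open — no interior node is in the conditioning set.
  P2: open — no interior node is in the conditioning set.
{} does not satisfy the backdoor criterion.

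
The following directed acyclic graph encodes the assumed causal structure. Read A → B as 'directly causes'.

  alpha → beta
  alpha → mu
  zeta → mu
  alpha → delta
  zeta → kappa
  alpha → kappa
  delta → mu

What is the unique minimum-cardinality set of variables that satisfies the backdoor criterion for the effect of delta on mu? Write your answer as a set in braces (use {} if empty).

{alpha}

Variables eligible for adjustment (non-descendants of delta, excluding delta and mu): {alpha, beta, kappa, zeta}.
Backdoor paths from delta to mu:
  P1: delta <- alpha -> kappa <- zeta -> mu
  P2: delta <- alpha -> mu
The empty set is not sufficient: P2 (delta <- alpha -> mu) has no collider blocking it and no conditioned non-collider, so it is open.
Try {alpha}:
  P1: blocked at fork node alpha ∈ conditioning set.
  P2: blocked at fork node alpha ∈ conditioning set.
{alpha} contains no descendant of delta and blocks every backdoor path.
No other singleton works — e.g. {zeta} leaves P2 open — so {alpha} is the unique smallest valid adjustment set.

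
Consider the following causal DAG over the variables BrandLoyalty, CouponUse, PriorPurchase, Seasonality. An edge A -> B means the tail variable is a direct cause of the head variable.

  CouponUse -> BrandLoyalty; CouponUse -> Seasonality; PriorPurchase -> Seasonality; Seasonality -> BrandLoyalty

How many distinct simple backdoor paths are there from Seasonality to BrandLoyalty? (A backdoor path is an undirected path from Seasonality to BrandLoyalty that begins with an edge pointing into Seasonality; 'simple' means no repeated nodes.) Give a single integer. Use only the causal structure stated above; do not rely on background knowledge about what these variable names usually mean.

1

A backdoor path from Seasonality to BrandLoyalty is any simple undirected path whose first edge points into Seasonality (i.e. leaves Seasonality via a parent).
Parents of Seasonality: {CouponUse, PriorPurchase}.
Enumerating:
  P1: Seasonality <- CouponUse -> BrandLoyalty
That exhausts the simple backdoor paths. Count: 1.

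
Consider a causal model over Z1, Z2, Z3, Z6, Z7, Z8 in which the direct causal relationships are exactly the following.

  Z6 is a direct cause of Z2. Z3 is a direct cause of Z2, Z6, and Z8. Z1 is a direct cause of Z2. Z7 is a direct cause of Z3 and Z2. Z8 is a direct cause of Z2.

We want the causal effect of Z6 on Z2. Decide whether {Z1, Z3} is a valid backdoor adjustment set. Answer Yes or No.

Backdoor paths from Z6 to Z2 (paths whose first edge points into Z6):
  P1: Z6 <- Z3 <- Z7 -> Z2
  P2: Z6 <- Z3 -> Z8 -> Z2
  P3: Z6 <- Z3 -> Z2
Condition 1 (no descendant of Z6 in the set): holds — descendants of Z6 are {Z2}; none are in {Z1, Z3}.
Condition 2 (every backdoor path blocked by {Z1, Z3}):
  P1: blocked at chain node Z3 ∈ conditioning set.
  P2: blocked at fork node Z3 ∈ conditioning set.
  P3: blocked at fork node Z3 ∈ conditioning set.
{Z1, Z3} satisfies the backdoor criterion.

Yes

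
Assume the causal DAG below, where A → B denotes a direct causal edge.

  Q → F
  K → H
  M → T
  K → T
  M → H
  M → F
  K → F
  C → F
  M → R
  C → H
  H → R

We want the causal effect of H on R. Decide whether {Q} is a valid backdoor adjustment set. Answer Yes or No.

No

Backdoor paths from H to R (paths whose first edge points into H):
  P1: H <- K -> T <- M -> R
  P2: H <- K -> F <- M -> R
  P3: H <- C -> F <- K -> T <- M -> R
  P4: H <- C -> F <- M -> R
  P5: H <- M -> R
Condition 1 (no descendant of H in the set): holds — descendants of H are {R}; none are in {Q}.
Condition 2 (every backdoor path blocked by {Q}):
  P1: blocked at collider T (neither it nor any descendant is in the conditioning set).
  P2: blocked at collider F (neither it nor any descendant is in the conditioning set).
  P3: blocked at collider F (neither it nor any descendant is in the conditioning set).
  P4: blocked at collider F (neither it nor any descendant is in the conditioning set).
  P5: open — no interior node is in the conditioning set.
{Q} does not satisfy the backdoor criterion.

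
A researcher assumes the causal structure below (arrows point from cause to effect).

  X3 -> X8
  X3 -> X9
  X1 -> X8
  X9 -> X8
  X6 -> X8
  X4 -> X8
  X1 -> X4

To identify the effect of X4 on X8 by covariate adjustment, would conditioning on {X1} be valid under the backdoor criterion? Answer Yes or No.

Yes

Backdoor paths from X4 to X8 (paths whose first edge points into X4):
  P1: X4 <- X1 -> X8
Condition 1 (no descendant of X4 in the set): holds — descendants of X4 are {X8}; none are in {X1}.
Condition 2 (every backdoor path blocked by {X1}):
  P1: blocked at fork node X1 ∈ conditioning set.
{X1} satisfies the backdoor criterion.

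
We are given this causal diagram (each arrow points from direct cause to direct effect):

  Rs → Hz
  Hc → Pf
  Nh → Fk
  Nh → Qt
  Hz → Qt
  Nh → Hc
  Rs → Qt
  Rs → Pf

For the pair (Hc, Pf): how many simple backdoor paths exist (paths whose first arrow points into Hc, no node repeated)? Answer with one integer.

2

A backdoor path from Hc to Pf is any simple undirected path whose first edge points into Hc (i.e. leaves Hc via a parent).
Parents of Hc: {Nh}.
Enumerating:
  P1: Hc <- Nh -> Qt <- Rs -> Pf
  P2: Hc <- Nh -> Qt <- Hz <- Rs -> Pf
That exhausts the simple backdoor paths. Count: 2.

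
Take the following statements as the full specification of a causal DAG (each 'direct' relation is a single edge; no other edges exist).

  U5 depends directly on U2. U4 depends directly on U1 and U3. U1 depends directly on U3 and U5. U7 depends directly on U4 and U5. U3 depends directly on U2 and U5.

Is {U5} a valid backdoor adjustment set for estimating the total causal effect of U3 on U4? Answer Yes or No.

Backdoor paths from U3 to U4 (paths whose first edge points into U3):
  P1: U3 <- U2 -> U5 -> U1 -> U4
  P2: U3 <- U2 -> U5 -> U7 <- U4
  P3: U3 <- U5 -> U1 -> U4
  P4: U3 <- U5 -> U7 <- U4
Condition 1 (no descendant of U3 in the set): holds — descendants of U3 are {U1, U4, U7}; none are in {U5}.
Condition 2 (every backdoor path blocked by {U5}):
  P1: blocked at chain node U5 ∈ conditioning set.
  P2: blocked at chain node U5 ∈ conditioning set.
  P3: blocked at fork node U5 ∈ conditioning set.
  P4: blocked at fork node U5 ∈ conditioning set.
{U5} satisfies the backdoor criterion.

Yes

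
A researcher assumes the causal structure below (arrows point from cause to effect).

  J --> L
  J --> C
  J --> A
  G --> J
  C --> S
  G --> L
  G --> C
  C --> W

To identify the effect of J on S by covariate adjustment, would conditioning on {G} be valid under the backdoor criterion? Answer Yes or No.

Yes

Backdoor paths from J to S (paths whose first edge points into J):
  P1: J <- G -> C -> S
Condition 1 (no descendant of J in the set): holds — descendants of J are {A, C, L, S, W}; none are in {G}.
Condition 2 (every backdoor path blocked by {G}):
  P1: blocked at fork node G ∈ conditioning set.
{G} satisfies the backdoor criterion.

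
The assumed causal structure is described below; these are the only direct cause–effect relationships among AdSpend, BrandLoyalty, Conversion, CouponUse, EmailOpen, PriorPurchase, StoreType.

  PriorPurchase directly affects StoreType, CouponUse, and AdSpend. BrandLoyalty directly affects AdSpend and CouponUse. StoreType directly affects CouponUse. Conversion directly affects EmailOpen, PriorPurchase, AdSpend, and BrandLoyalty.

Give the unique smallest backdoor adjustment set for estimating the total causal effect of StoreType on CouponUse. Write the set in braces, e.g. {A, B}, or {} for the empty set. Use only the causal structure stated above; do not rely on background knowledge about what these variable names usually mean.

{PriorPurchase}

Variables eligible for adjustment (non-descendants of StoreType, excluding StoreType and CouponUse): {AdSpend, BrandLoyalty, Conversion, EmailOpen, PriorPurchase}.
Backdoor paths from StoreType to CouponUse:
  P1: StoreType <- PriorPurchase <- Conversion -> BrandLoyalty -> CouponUse
  P2: StoreType <- PriorPurchase <- Conversion -> AdSpend <- BrandLoyalty -> CouponUse
  P3: StoreType <- PriorPurchase -> AdSpend <- Conversion -> BrandLoyalty -> CouponUse
  P4: StoreType <- PriorPurchase -> AdSpend <- BrandLoyalty -> CouponUse
  P5: StoreType <- PriorPurchase -> CouponUse
The empty set is not sufficient: P1 (StoreType <- PriorPurchase <- Conversion -> BrandLoyalty -> CouponUse) has no collider blocking it and no conditioned non-collider, so it is open.
Try {PriorPurchase}:
  P1: blocked at chain node PriorPurchase ∈ conditioning set.
  P2: blocked at chain node PriorPurchase ∈ conditioning set.
  P3: blocked at fork node PriorPurchase ∈ conditioning set.
  P4: blocked at fork node PriorPurchase ∈ conditioning set.
  P5: blocked at fork node PriorPurchase ∈ conditioning set.
{PriorPurchase} contains no descendant of StoreType and blocks every backdoor path.
No other singleton works — e.g. {Conversion} leaves P5 open — so {PriorPurchase} is the unique smallest valid adjustment set.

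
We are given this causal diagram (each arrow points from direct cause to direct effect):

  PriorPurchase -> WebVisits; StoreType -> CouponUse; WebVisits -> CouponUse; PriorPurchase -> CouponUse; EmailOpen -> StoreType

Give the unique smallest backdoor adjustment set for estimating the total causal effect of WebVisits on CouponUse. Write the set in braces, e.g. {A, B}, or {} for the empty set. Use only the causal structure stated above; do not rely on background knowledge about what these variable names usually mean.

{PriorPurchase}

Variables eligible for adjustment (non-descendants of WebVisits, excluding WebVisits and CouponUse): {EmailOpen, PriorPurchase, StoreType}.
Backdoor paths from WebVisits to CouponUse:
  P1: WebVisits <- PriorPurchase -> CouponUse
The empty set is not sufficient: P1 (WebVisits <- PriorPurchase -> CouponUse) has no collider blocking it and no conditioned non-collider, so it is open.
Try {PriorPurchase}:
  P1: blocked at fork node PriorPurchase ∈ conditioning set.
{PriorPurchase} contains no descendant of WebVisits and blocks every backdoor path.
No other singleton works — e.g. {EmailOpen} leaves P1 open — so {PriorPurchase} is the unique smallest valid adjustment set.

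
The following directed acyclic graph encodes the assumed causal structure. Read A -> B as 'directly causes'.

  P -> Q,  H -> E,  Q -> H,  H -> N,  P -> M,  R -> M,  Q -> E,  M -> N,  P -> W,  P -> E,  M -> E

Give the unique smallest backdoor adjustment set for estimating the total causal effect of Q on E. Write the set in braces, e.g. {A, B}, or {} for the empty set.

Variables eligible for adjustment (non-descendants of Q, excluding Q and E): {M, P, R, W}.
Backdoor paths from Q to E:
  P1: Q <- P -> M -> N <- H -> E
  P2: Q <- P -> M -> E
  P3: Q <- P -> E
The empty set is not sufficient: P2 (Q <- P -> M -> E) has no collider blocking it and no conditioned non-collider, so it is open.
Try {P}:
  P1: blocked at fork node P ∈ conditioning set.
  P2: blocked at fork node P ∈ conditioning set.
  P3: blocked at fork node P ∈ conditioning set.
{P} contains no descendant of Q and blocks every backdoor path.
No other singleton works — e.g. {R} leaves P2 open — so {P} is the unique smallest valid adjustment set.

{P}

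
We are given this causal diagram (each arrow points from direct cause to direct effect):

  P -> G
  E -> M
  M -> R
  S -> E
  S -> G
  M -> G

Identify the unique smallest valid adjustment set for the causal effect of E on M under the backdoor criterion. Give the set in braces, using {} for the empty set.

Variables eligible for adjustment (non-descendants of E, excluding E and M): {P, S}.
Backdoor paths from E to M:
  P1: E <- S -> G <- M
Each backdoor path contains an unconditioned collider, so every path is already blocked with the empty conditioning set:
  P1: blocked at collider G (neither it nor any descendant is in the conditioning set).
The empty set is therefore the unique smallest valid set.

{}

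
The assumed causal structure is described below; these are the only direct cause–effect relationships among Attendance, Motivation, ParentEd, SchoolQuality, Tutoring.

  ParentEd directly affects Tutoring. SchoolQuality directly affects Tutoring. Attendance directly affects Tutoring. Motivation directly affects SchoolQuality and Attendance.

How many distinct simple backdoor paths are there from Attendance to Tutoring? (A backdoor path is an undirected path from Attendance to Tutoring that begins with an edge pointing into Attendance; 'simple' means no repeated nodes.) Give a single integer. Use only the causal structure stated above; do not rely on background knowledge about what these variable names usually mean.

1

A backdoor path from Attendance to Tutoring is any simple undirected path whose first edge points into Attendance (i.e. leaves Attendance via a parent).
Parents of Attendance: {Motivation}.
Enumerating:
  P1: Attendance <- Motivation -> SchoolQuality -> Tutoring
That exhausts the simple backdoor paths. Count: 1.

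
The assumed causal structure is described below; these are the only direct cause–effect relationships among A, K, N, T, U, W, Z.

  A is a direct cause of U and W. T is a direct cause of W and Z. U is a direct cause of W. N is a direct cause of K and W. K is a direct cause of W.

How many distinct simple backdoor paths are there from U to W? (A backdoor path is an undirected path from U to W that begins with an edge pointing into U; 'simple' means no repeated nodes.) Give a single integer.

A backdoor path from U to W is any simple undirected path whose first edge points into U (i.e. leaves U via a parent).
Parents of U: {A}.
Enumerating:
  P1: U <- A -> W
That exhausts the simple backdoor paths. Count: 1.

1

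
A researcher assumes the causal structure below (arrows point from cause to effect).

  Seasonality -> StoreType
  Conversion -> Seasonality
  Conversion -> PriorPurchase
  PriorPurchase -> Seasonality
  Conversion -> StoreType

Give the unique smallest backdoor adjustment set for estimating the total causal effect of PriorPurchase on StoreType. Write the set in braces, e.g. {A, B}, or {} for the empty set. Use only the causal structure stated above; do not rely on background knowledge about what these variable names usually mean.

Variables eligible for adjustment (non-descendants of PriorPurchase, excluding PriorPurchase and StoreType): {Conversion}.
Backdoor paths from PriorPurchase to StoreType:
  P1: PriorPurchase <- Conversion -> Seasonality -> StoreType
  P2: PriorPurchase <- Conversion -> StoreType
The empty set is not sufficient: P1 (PriorPurchase <- Conversion -> Seasonality -> StoreType) has no collider blocking it and no conditioned non-collider, so it is open.
Try {Conversion}:
  P1: blocked at fork node Conversion ∈ conditioning set.
  P2: blocked at fork node Conversion ∈ conditioning set.
{Conversion} contains no descendant of PriorPurchase and blocks every backdoor path.
{Conversion} is the unique smallest valid adjustment set.

{Conversion}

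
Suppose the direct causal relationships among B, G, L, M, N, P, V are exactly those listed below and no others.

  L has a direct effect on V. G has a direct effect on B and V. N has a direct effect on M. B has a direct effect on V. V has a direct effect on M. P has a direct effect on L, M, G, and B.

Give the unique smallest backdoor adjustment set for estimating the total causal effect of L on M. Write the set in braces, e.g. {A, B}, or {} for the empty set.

{P}

Variables eligible for adjustment (non-descendants of L, excluding L and M): {B, G, N, P}.
Backdoor paths from L to M:
  P1: L <- P -> G -> B -> V -> M
  P2: L <- P -> G -> V -> M
  P3: L <- P -> B <- G -> V -> M
  P4: L <- P -> B -> V -> M
  P5: L <- P -> M
The empty set is not sufficient: P1 (L <- P -> G -> B -> V -> M) has no collider blocking it and no conditioned non-collider, so it is open.
Try {P}:
  P1: blocked at fork node P ∈ conditioning set.
  P2: blocked at fork node P ∈ conditioning set.
  P3: blocked at fork node P ∈ conditioning set.
  P4: blocked at fork node P ∈ conditioning set.
  P5: blocked at fork node P ∈ conditioning set.
{P} contains no descendant of L and blocks every backdoor path.
No other singleton works — e.g. {G} leaves P4 open — so {P} is the unique smallest valid adjustment set.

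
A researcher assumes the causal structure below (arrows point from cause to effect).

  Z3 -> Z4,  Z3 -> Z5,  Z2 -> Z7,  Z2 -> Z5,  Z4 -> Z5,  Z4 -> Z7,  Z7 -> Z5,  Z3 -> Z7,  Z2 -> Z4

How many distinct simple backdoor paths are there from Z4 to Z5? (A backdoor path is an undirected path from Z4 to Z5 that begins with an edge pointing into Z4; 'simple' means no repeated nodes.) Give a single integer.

A backdoor path from Z4 to Z5 is any simple undirected path whose first edge points into Z4 (i.e. leaves Z4 via a parent).
Parents of Z4: {Z2, Z3}.
Enumerating:
  P1: Z4 <- Z3 -> Z7 <- Z2 -> Z5
  P2: Z4 <- Z3 -> Z7 -> Z5
  P3: Z4 <- Z3 -> Z5
  P4: Z4 <- Z2 -> Z7 <- Z3 -> Z5
  P5: Z4 <- Z2 -> Z7 -> Z5
  P6: Z4 <- Z2 -> Z5
That exhausts the simple backdoor paths. Count: 6.

6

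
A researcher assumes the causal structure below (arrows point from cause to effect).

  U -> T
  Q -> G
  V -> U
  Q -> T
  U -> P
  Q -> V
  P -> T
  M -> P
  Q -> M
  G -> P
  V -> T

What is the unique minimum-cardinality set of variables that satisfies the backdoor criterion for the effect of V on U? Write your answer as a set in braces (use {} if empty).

{}

Variables eligible for adjustment (non-descendants of V, excluding V and U): {G, M, Q}.
Backdoor paths from V to U:
  P1: V <- Q -> G -> P <- U
  P2: V <- Q -> G -> P -> T <- U
  P3: V <- Q -> M -> P <- U
  P4: V <- Q -> M -> P -> T <- U
  P5: V <- Q -> T <- U
  P6: V <- Q -> T <- P <- U
Each backdoor path contains an unconditioned collider, so every path is already blocked with the empty conditioning set:
  P1: blocked at collider P (neither it nor any descendant is in the conditioning set).
  P2: blocked at collider T (neither it nor any descendant is in the conditioning set).
  P3: blocked at collider P (neither it nor any descendant is in the conditioning set).
  P4: blocked at collider T (neither it nor any descendant is in the conditioning set).
  P5: blocked at collider T (neither it nor any descendant is in the conditioning set).
  P6: blocked at collider T (neither it nor any descendant is in the conditioning set).
The empty set is therefore the unique smallest valid set.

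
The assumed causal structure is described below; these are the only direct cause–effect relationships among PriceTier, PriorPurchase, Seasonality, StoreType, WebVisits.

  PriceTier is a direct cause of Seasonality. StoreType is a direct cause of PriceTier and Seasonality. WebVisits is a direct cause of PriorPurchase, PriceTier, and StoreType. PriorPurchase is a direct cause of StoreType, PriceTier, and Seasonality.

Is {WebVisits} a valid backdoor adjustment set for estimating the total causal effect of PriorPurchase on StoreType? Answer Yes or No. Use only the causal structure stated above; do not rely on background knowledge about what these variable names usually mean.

Yes

Backdoor paths from PriorPurchase to StoreType (paths whose first edge points into PriorPurchase):
  P1: PriorPurchase <- WebVisits -> StoreType
  P2: PriorPurchase <- WebVisits -> PriceTier <- StoreType
  P3: PriorPurchase <- WebVisits -> PriceTier -> Seasonality <- StoreType
Condition 1 (no descendant of PriorPurchase in the set): holds — descendants of PriorPurchase are {PriceTier, Seasonality, StoreType}; none are in {WebVisits}.
Condition 2 (every backdoor path blocked by {WebVisits}):
  P1: blocked at fork node WebVisits ∈ conditioning set.
  P2: blocked at fork node WebVisits ∈ conditioning set.
  P3: blocked at fork node WebVisits ∈ conditioning set.
{WebVisits} satisfies the backdoor criterion.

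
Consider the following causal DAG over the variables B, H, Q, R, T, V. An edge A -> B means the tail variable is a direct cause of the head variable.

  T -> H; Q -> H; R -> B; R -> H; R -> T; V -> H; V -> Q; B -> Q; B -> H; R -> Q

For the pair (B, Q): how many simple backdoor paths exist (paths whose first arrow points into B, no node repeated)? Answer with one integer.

5

A backdoor path from B to Q is any simple undirected path whose first edge points into B (i.e. leaves B via a parent).
Parents of B: {R}.
Enumerating:
  P1: B <- R -> T -> H <- V -> Q
  P2: B <- R -> T -> H <- Q
  P3: B <- R -> Q
  P4: B <- R -> H <- V -> Q
  P5: B <- R -> H <- Q
That exhausts the simple backdoor paths. Count: 5.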